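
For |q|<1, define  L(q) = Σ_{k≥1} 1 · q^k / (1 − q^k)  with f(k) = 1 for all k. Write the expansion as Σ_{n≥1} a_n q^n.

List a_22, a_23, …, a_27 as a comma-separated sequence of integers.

d|22:{22,11,2,1}  Σf=1+1+1+1=4
n=23: 23·1 1·23  f→[1+1]=2
[q^24] f(1)=1,f(2)=1,f(3)=1,f(4)=1,f(6)=1,f(8)=1,f(12)=1,f(24)=1 ⇒ 8
q^25  k|25↦f(k): 1:1 5:1 25:1  a_25=3
q^26  k|26↦f(k): 26:1 13:1 2:1 1:1  a_26=4
[q^27] f(27)=1,f(9)=1,f(3)=1,f(1)=1 ⇒ 4

4, 2, 8, 3, 4, 4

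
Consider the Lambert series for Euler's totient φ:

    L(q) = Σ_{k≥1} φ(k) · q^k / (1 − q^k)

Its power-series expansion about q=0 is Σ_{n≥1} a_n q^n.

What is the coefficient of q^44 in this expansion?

d|44:{1,2,4,11,22,44}  Σφ=1+1+2+10+10+20=44

a_44 = 44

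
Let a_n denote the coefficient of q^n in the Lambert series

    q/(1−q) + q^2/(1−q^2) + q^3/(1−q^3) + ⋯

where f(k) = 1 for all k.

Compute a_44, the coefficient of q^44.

a_44 = 6

[q^44] f(44)=1,f(22)=1,f(11)=1,f(4)=1,f(2)=1,f(1)=1 ⇒ 6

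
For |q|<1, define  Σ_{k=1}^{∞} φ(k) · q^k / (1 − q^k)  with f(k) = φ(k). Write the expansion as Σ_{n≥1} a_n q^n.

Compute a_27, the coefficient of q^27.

d|27:{1,3,9,27}  Σφ=1+2+6+18=27

a_27 = 27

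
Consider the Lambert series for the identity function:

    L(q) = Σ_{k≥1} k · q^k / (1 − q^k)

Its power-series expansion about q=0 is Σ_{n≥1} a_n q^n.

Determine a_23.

a_23 = 24

[q^23] f(1)=1,f(23)=23 ⇒ 24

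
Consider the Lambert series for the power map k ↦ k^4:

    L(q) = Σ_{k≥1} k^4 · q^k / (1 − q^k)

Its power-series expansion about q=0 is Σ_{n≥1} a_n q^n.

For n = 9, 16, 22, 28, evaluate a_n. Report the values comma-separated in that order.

n=9: 9·1 3·3 1·9  f→[6561+81+1]=6643
q^16  k|16↦f(k): 1:1 2:16 4:256 8:4096 16:65536  a_16=69905
n=22: 22·1 11·2 2·11 1·22  f→[234256+14641+16+1]=248914
q^28  k|28↦f(k): 28:614656 14:38416 7:2401 4:256 2:16 1:1  a_28=655746

6643, 69905, 248914, 655746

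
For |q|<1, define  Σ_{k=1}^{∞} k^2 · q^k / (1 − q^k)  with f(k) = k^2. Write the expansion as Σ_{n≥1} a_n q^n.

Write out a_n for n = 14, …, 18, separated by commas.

250, 260, 341, 290, 455

[q^14] f(1)=1,f(2)=4,f(7)=49,f(14)=196 ⇒ 250
n=15: 15·1 5·3 3·5 1·15  f→[225+25+9+1]=260
d|16:{16,8,4,2,1}  Σf=256+64+16+4+1=341
q^17  k|17↦f(k): 17:289 1:1  a_17=290
n=18: 18·1 9·2 6·3 3·6 2·9 1·18  f→[324+81+36+9+4+1]=455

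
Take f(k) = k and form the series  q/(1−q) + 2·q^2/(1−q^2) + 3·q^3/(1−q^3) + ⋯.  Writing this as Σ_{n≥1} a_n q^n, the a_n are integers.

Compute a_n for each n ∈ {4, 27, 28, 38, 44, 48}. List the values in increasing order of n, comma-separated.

q^4  k|4↦f(k): 4:4 2:2 1:1  a_4=7
q^27  k|27↦f(k): 1:1 3:3 9:9 27:27  a_27=40
[q^28] f(28)=28,f(14)=14,f(7)=7,f(4)=4,f(2)=2,f(1)=1 ⇒ 56
d|38:{1,2,19,38}  Σf=1+2+19+38=60
[q^44] f(44)=44,f(22)=22,f(11)=11,f(4)=4,f(2)=2,f(1)=1 ⇒ 84
n=48: 1·48 2·24 3·16 4·12 6·8 8·6 12·4 16·3 24·2 48·1  f→[1+2+3+4+6+8+12+16+24+48]=124

7, 40, 56, 60, 84, 124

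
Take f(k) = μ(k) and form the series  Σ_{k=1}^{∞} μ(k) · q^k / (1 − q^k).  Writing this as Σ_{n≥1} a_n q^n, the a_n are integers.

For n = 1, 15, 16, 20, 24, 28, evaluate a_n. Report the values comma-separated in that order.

1, 0, 0, 0, 0, 0

d|1:{1}  Σμ=1=1
q^15  k|15↦μ(k): 1:1 3:-1 5:-1 15:1  a_15=0
n=16: 16·1 8·2 4·4 2·8 1·16  μ→[0+0+0+(-1)+1]=0
q^20  k|20↦μ(k): 1:1 2:-1 4:0 5:-1 10:1 20:0  a_20=0
d|24:{1,2,3,4,6,8,12,24}  Σμ=1+(-1)+(-1)+0+1+0+0+0=0
q^28  k|28↦μ(k): 1:1 2:-1 4:0 7:-1 14:1 28:0  a_28=0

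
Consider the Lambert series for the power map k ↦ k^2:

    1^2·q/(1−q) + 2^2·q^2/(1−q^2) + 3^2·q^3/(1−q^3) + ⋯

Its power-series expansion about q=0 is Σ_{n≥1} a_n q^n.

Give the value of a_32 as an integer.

a_32 = 1365

[q^32] f(32)=1024,f(16)=256,f(8)=64,f(4)=16,f(2)=4,f(1)=1 ⇒ 1365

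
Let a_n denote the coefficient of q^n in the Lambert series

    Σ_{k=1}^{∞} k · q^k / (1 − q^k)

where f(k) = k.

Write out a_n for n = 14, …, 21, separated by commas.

24, 24, 31, 18, 39, 20, 42, 32

q^14  k|14↦f(k): 14:14 7:7 2:2 1:1  a_14=24
d|15:{15,5,3,1}  Σf=15+5+3+1=24
[q^16] f(1)=1,f(2)=2,f(4)=4,f(8)=8,f(16)=16 ⇒ 31
d|17:{17,1}  Σf=17+1=18
[q^18] f(1)=1,f(2)=2,f(3)=3,f(6)=6,f(9)=9,f(18)=18 ⇒ 39
q^19  k|19↦f(k): 1:1 19:19  a_19=20
d|20:{20,10,5,4,2,1}  Σf=20+10+5+4+2+1=42
[q^21] f(1)=1,f(3)=3,f(7)=7,f(21)=21 ⇒ 32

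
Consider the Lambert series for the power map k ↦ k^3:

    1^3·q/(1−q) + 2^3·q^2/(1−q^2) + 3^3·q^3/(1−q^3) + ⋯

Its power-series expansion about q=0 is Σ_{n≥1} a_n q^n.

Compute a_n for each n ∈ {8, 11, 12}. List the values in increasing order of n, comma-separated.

n=8: 1·8 2·4 4·2 8·1  f→[1+8+64+512]=585
[q^11] f(11)=1331,f(1)=1 ⇒ 1332
q^12  k|12↦f(k): 12:1728 6:216 4:64 3:27 2:8 1:1  a_12=2044

585, 1332, 2044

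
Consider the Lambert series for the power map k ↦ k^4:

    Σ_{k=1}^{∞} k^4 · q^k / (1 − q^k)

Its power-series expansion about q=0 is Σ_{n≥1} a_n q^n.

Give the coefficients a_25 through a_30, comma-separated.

391251, 485554, 538084, 655746, 707282, 872644

[q^25] f(25)=390625,f(5)=625,f(1)=1 ⇒ 391251
n=26: 26·1 13·2 2·13 1·26  f→[456976+28561+16+1]=485554
[q^27] f(1)=1,f(3)=81,f(9)=6561,f(27)=531441 ⇒ 538084
n=28: 1·28 2·14 4·7 7·4 14·2 28·1  f→[1+16+256+2401+38416+614656]=655746
q^29  k|29↦f(k): 29:707281 1:1  a_29=707282
[q^30] f(30)=810000,f(15)=50625,f(10)=10000,f(6)=1296,f(5)=625,f(3)=81,f(2)=16,f(1)=1 ⇒ 872644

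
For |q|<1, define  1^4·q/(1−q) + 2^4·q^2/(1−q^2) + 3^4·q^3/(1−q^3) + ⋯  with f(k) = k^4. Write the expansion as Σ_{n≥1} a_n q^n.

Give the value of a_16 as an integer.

a_16 = 69905

n=16: 1·16 2·8 4·4 8·2 16·1  f→[1+16+256+4096+65536]=69905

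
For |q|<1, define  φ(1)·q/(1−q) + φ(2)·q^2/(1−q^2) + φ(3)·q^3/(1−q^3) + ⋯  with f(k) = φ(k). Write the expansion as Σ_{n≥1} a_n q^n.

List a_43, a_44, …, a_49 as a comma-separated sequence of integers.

[q^43] φ(43)=42,φ(1)=1 ⇒ 43
d|44:{44,22,11,4,2,1}  Σφ=20+10+10+2+1+1=44
n=45: 1·45 3·15 5·9 9·5 15·3 45·1  φ→[1+2+4+6+8+24]=45
d|46:{46,23,2,1}  Σφ=22+22+1+1=46
q^47  k|47↦φ(k): 47:46 1:1  a_47=47
n=48: 1·48 2·24 3·16 4·12 6·8 8·6 12·4 16·3 24·2 48·1  φ→[1+1+2+2+2+4+4+8+8+16]=48
[q^49] φ(1)=1,φ(7)=6,φ(49)=42 ⇒ 49

43, 44, 45, 46, 47, 48, 49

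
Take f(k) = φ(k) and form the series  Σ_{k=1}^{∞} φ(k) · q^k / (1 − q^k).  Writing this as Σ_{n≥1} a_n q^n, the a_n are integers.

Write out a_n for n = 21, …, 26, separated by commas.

d|21:{21,7,3,1}  Σφ=12+6+2+1=21
[q^22] φ(22)=10,φ(11)=10,φ(2)=1,φ(1)=1 ⇒ 22
q^23  k|23↦φ(k): 1:1 23:22  a_23=23
n=24: 1·24 2·12 3·8 4·6 6·4 8·3 12·2 24·1  φ→[1+1+2+2+2+4+4+8]=24
n=25: 25·1 5·5 1·25  φ→[20+4+1]=25
n=26: 1·26 2·13 13·2 26·1  φ→[1+1+12+12]=26

21, 22, 23, 24, 25, 26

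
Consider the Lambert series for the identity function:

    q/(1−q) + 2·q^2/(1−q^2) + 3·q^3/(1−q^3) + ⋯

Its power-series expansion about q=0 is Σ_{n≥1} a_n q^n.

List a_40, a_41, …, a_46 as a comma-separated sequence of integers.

[q^40] f(1)=1,f(2)=2,f(4)=4,f(5)=5,f(8)=8,f(10)=10,f(20)=20,f(40)=40 ⇒ 90
[q^41] f(1)=1,f(41)=41 ⇒ 42
[q^42] f(42)=42,f(21)=21,f(14)=14,f(7)=7,f(6)=6,f(3)=3,f(2)=2,f(1)=1 ⇒ 96
[q^43] f(43)=43,f(1)=1 ⇒ 44
q^44  k|44↦f(k): 44:44 22:22 11:11 4:4 2:2 1:1  a_44=84
d|45:{1,3,5,9,15,45}  Σf=1+3+5+9+15+45=78
[q^46] f(1)=1,f(2)=2,f(23)=23,f(46)=46 ⇒ 72

90, 42, 96, 44, 84, 78, 72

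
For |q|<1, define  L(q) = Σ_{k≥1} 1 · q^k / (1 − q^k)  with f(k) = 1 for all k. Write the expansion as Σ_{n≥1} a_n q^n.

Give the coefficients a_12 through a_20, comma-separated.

d|12:{12,6,4,3,2,1}  Σf=1+1+1+1+1+1=6
q^13  k|13↦f(k): 13:1 1:1  a_13=2
[q^14] f(1)=1,f(2)=1,f(7)=1,f(14)=1 ⇒ 4
n=15: 1·15 3·5 5·3 15·1  f→[1+1+1+1]=4
d|16:{1,2,4,8,16}  Σf=1+1+1+1+1=5
n=17: 17·1 1·17  f→[1+1]=2
n=18: 1·18 2·9 3·6 6·3 9·2 18·1  f→[1+1+1+1+1+1]=6
d|19:{1,19}  Σf=1+1=2
n=20: 20·1 10·2 5·4 4·5 2·10 1·20  f→[1+1+1+1+1+1]=6

6, 2, 4, 4, 5, 2, 6, 2, 6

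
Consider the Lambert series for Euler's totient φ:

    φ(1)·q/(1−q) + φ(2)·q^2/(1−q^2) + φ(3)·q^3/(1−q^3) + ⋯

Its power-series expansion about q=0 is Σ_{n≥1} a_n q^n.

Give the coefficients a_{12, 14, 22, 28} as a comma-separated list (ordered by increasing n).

[q^12] φ(1)=1,φ(2)=1,φ(3)=2,φ(4)=2,φ(6)=2,φ(12)=4 ⇒ 12
n=14: 14·1 7·2 2·7 1·14  φ→[6+6+1+1]=14
n=22: 22·1 11·2 2·11 1·22  φ→[10+10+1+1]=22
d|28:{1,2,4,7,14,28}  Σφ=1+1+2+6+6+12=28

12, 14, 22, 28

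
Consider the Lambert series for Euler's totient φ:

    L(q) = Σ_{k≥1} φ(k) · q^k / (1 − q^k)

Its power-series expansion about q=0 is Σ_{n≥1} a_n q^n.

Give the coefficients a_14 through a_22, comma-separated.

n=14: 1·14 2·7 7·2 14·1  φ→[1+1+6+6]=14
q^15  k|15↦φ(k): 1:1 3:2 5:4 15:8  a_15=15
d|16:{1,2,4,8,16}  Σφ=1+1+2+4+8=16
[q^17] φ(1)=1,φ(17)=16 ⇒ 17
q^18  k|18↦φ(k): 1:1 2:1 3:2 6:2 9:6 18:6  a_18=18
d|19:{19,1}  Σφ=18+1=19
[q^20] φ(20)=8,φ(10)=4,φ(5)=4,φ(4)=2,φ(2)=1,φ(1)=1 ⇒ 20
[q^21] φ(1)=1,φ(3)=2,φ(7)=6,φ(21)=12 ⇒ 21
d|22:{22,11,2,1}  Σφ=10+10+1+1=22

14, 15, 16, 17, 18, 19, 20, 21, 22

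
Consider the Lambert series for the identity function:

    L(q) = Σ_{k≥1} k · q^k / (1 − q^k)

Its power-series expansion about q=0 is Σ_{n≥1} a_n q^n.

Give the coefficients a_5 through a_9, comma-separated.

6, 12, 8, 15, 13

[q^5] f(5)=5,f(1)=1 ⇒ 6
q^6  k|6↦f(k): 1:1 2:2 3:3 6:6  a_6=12
n=7: 1·7 7·1  f→[1+7]=8
n=8: 1·8 2·4 4·2 8·1  f→[1+2+4+8]=15
n=9: 9·1 3·3 1·9  f→[9+3+1]=13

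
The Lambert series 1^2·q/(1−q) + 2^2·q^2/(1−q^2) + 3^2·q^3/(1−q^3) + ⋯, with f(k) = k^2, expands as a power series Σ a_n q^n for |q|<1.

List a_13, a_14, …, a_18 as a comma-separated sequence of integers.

170, 250, 260, 341, 290, 455

[q^13] f(13)=169,f(1)=1 ⇒ 170
q^14  k|14↦f(k): 1:1 2:4 7:49 14:196  a_14=250
n=15: 1·15 3·5 5·3 15·1  f→[1+9+25+225]=260
[q^16] f(16)=256,f(8)=64,f(4)=16,f(2)=4,f(1)=1 ⇒ 341
[q^17] f(1)=1,f(17)=289 ⇒ 290
n=18: 1·18 2·9 3·6 6·3 9·2 18·1  f→[1+4+9+36+81+324]=455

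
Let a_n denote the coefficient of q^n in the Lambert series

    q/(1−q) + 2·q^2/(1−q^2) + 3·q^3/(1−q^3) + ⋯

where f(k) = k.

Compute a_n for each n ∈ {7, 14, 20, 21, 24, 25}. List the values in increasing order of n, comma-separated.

n=7: 7·1 1·7  f→[7+1]=8
d|14:{1,2,7,14}  Σf=1+2+7+14=24
q^20  k|20↦f(k): 20:20 10:10 5:5 4:4 2:2 1:1  a_20=42
d|21:{21,7,3,1}  Σf=21+7+3+1=32
[q^24] f(1)=1,f(2)=2,f(3)=3,f(4)=4,f(6)=6,f(8)=8,f(12)=12,f(24)=24 ⇒ 60
d|25:{1,5,25}  Σf=1+5+25=31

8, 24, 42, 32, 60, 31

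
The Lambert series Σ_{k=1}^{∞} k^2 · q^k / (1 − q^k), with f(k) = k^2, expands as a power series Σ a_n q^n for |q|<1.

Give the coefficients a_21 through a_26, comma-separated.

q^21  k|21↦f(k): 21:441 7:49 3:9 1:1  a_21=500
[q^22] f(1)=1,f(2)=4,f(11)=121,f(22)=484 ⇒ 610
[q^23] f(23)=529,f(1)=1 ⇒ 530
n=24: 1·24 2·12 3·8 4·6 6·4 8·3 12·2 24·1  f→[1+4+9+16+36+64+144+576]=850
[q^25] f(25)=625,f(5)=25,f(1)=1 ⇒ 651
[q^26] f(1)=1,f(2)=4,f(13)=169,f(26)=676 ⇒ 850

500, 610, 530, 850, 651, 850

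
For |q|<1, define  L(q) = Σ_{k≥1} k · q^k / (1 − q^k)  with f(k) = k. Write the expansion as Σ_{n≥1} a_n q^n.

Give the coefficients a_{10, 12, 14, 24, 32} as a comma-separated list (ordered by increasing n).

18, 28, 24, 60, 63

q^10  k|10↦f(k): 1:1 2:2 5:5 10:10  a_10=18
q^12  k|12↦f(k): 1:1 2:2 3:3 4:4 6:6 12:12  a_12=28
n=14: 1·14 2·7 7·2 14·1  f→[1+2+7+14]=24
q^24  k|24↦f(k): 24:24 12:12 8:8 6:6 4:4 3:3 2:2 1:1  a_24=60
n=32: 1·32 2·16 4·8 8·4 16·2 32·1  f→[1+2+4+8+16+32]=63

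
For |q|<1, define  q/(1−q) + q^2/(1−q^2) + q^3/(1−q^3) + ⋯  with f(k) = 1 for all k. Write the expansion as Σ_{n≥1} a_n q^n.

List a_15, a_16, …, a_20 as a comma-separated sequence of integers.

n=15: 1·15 3·5 5·3 15·1  f→[1+1+1+1]=4
d|16:{1,2,4,8,16}  Σf=1+1+1+1+1=5
q^17  k|17↦f(k): 17:1 1:1  a_17=2
n=18: 1·18 2·9 3·6 6·3 9·2 18·1  f→[1+1+1+1+1+1]=6
n=19: 19·1 1·19  f→[1+1]=2
[q^20] f(20)=1,f(10)=1,f(5)=1,f(4)=1,f(2)=1,f(1)=1 ⇒ 6

4, 5, 2, 6, 2, 6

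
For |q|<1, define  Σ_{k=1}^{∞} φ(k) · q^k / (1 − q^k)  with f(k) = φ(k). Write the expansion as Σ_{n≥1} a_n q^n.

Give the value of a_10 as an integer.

q^10  k|10↦φ(k): 10:4 5:4 2:1 1:1  a_10=10

a_10 = 10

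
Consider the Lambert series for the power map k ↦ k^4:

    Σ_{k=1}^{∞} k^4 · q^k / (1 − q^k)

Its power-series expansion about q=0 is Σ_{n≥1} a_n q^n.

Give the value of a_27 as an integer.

a_27 = 538084

[q^27] f(1)=1,f(3)=81,f(9)=6561,f(27)=531441 ⇒ 538084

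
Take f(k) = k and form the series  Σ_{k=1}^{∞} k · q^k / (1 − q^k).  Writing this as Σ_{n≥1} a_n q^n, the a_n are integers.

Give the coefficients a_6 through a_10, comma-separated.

n=6: 6·1 3·2 2·3 1·6  f→[6+3+2+1]=12
[q^7] f(7)=7,f(1)=1 ⇒ 8
[q^8] f(1)=1,f(2)=2,f(4)=4,f(8)=8 ⇒ 15
d|9:{9,3,1}  Σf=9+3+1=13
n=10: 10·1 5·2 2·5 1·10  f→[10+5+2+1]=18

12, 8, 15, 13, 18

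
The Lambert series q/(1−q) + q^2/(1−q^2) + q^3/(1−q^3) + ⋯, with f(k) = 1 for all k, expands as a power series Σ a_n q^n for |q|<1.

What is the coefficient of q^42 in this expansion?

[q^42] f(42)=1,f(21)=1,f(14)=1,f(7)=1,f(6)=1,f(3)=1,f(2)=1,f(1)=1 ⇒ 8

a_42 = 8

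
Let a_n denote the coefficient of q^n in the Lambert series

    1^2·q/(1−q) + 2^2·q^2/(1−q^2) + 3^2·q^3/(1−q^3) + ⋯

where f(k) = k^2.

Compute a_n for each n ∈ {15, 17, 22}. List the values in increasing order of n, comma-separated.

260, 290, 610

d|15:{15,5,3,1}  Σf=225+25+9+1=260
d|17:{1,17}  Σf=1+289=290
q^22  k|22↦f(k): 22:484 11:121 2:4 1:1  a_22=610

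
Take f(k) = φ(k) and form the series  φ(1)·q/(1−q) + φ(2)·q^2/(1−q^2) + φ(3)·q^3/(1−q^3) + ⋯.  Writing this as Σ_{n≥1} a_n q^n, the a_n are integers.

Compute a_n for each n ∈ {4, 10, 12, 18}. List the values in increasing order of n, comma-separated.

q^4  k|4↦φ(k): 4:2 2:1 1:1  a_4=4
d|10:{1,2,5,10}  Σφ=1+1+4+4=10
n=12: 1·12 2·6 3·4 4·3 6·2 12·1  φ→[1+1+2+2+2+4]=12
q^18  k|18↦φ(k): 18:6 9:6 6:2 3:2 2:1 1:1  a_18=18

4, 10, 12, 18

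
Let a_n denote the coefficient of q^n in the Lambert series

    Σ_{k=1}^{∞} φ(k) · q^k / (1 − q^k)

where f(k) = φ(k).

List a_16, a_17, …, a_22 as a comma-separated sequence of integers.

d|16:{1,2,4,8,16}  Σφ=1+1+2+4+8=16
q^17  k|17↦φ(k): 1:1 17:16  a_17=17
q^18  k|18↦φ(k): 1:1 2:1 3:2 6:2 9:6 18:6  a_18=18
q^19  k|19↦φ(k): 1:1 19:18  a_19=19
[q^20] φ(1)=1,φ(2)=1,φ(4)=2,φ(5)=4,φ(10)=4,φ(20)=8 ⇒ 20
d|21:{21,7,3,1}  Σφ=12+6+2+1=21
d|22:{1,2,11,22}  Σφ=1+1+10+10=22

16, 17, 18, 19, 20, 21, 22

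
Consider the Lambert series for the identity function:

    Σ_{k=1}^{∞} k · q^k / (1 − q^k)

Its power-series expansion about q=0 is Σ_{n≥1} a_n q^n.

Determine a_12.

n=12: 12·1 6·2 4·3 3·4 2·6 1·12  f→[12+6+4+3+2+1]=28

a_12 = 28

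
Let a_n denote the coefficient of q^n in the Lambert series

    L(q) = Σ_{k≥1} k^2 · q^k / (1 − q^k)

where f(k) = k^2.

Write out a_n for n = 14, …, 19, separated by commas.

d|14:{14,7,2,1}  Σf=196+49+4+1=250
[q^15] f(1)=1,f(3)=9,f(5)=25,f(15)=225 ⇒ 260
n=16: 1·16 2·8 4·4 8·2 16·1  f→[1+4+16+64+256]=341
d|17:{1,17}  Σf=1+289=290
d|18:{18,9,6,3,2,1}  Σf=324+81+36+9+4+1=455
n=19: 1·19 19·1  f→[1+361]=362

250, 260, 341, 290, 455, 362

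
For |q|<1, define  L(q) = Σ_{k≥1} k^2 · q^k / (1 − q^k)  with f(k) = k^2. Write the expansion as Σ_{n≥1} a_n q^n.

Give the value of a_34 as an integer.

a_34 = 1450

d|34:{34,17,2,1}  Σf=1156+289+4+1=1450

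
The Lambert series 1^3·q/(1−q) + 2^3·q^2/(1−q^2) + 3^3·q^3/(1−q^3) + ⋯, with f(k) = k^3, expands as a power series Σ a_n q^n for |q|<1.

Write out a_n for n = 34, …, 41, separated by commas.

q^34  k|34↦f(k): 1:1 2:8 17:4913 34:39304  a_34=44226
d|35:{35,7,5,1}  Σf=42875+343+125+1=43344
q^36  k|36↦f(k): 1:1 2:8 3:27 4:64 6:216 9:729 12:1728 18:5832 36:46656  a_36=55261
d|37:{37,1}  Σf=50653+1=50654
d|38:{38,19,2,1}  Σf=54872+6859+8+1=61740
n=39: 39·1 13·3 3·13 1·39  f→[59319+2197+27+1]=61544
d|40:{1,2,4,5,8,10,20,40}  Σf=1+8+64+125+512+1000+8000+64000=73710
q^41  k|41↦f(k): 1:1 41:68921  a_41=68922

44226, 43344, 55261, 50654, 61740, 61544, 73710, 68922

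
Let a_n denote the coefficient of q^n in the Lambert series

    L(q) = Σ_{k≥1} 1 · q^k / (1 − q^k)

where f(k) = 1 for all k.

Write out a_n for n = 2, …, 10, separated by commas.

d|2:{1,2}  Σf=1+1=2
n=3: 1·3 3·1  f→[1+1]=2
q^4  k|4↦f(k): 1:1 2:1 4:1  a_4=3
n=5: 1·5 5·1  f→[1+1]=2
q^6  k|6↦f(k): 1:1 2:1 3:1 6:1  a_6=4
d|7:{1,7}  Σf=1+1=2
q^8  k|8↦f(k): 8:1 4:1 2:1 1:1  a_8=4
q^9  k|9↦f(k): 9:1 3:1 1:1  a_9=3
q^10  k|10↦f(k): 10:1 5:1 2:1 1:1  a_10=4

2, 2, 3, 2, 4, 2, 4, 3, 4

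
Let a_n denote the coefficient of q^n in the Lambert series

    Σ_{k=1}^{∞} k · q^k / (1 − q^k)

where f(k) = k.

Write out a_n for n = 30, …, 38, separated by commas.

d|30:{30,15,10,6,5,3,2,1}  Σf=30+15+10+6+5+3+2+1=72
q^31  k|31↦f(k): 31:31 1:1  a_31=32
d|32:{1,2,4,8,16,32}  Σf=1+2+4+8+16+32=63
d|33:{1,3,11,33}  Σf=1+3+11+33=48
[q^34] f(34)=34,f(17)=17,f(2)=2,f(1)=1 ⇒ 54
n=35: 35·1 7·5 5·7 1·35  f→[35+7+5+1]=48
q^36  k|36↦f(k): 36:36 18:18 12:12 9:9 6:6 4:4 3:3 2:2 1:1  a_36=91
[q^37] f(37)=37,f(1)=1 ⇒ 38
n=38: 1·38 2·19 19·2 38·1  f→[1+2+19+38]=60

72, 32, 63, 48, 54, 48, 91, 38, 60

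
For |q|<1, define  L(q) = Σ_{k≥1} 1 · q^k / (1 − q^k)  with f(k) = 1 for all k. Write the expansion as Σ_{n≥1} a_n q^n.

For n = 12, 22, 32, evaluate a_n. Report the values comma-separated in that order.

6, 4, 6

[q^12] f(12)=1,f(6)=1,f(4)=1,f(3)=1,f(2)=1,f(1)=1 ⇒ 6
[q^22] f(22)=1,f(11)=1,f(2)=1,f(1)=1 ⇒ 4
q^32  k|32↦f(k): 1:1 2:1 4:1 8:1 16:1 32:1  a_32=6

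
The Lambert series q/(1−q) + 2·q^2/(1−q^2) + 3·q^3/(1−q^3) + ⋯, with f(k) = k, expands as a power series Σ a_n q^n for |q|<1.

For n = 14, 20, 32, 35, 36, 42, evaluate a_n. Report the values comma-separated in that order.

d|14:{14,7,2,1}  Σf=14+7+2+1=24
[q^20] f(1)=1,f(2)=2,f(4)=4,f(5)=5,f(10)=10,f(20)=20 ⇒ 42
n=32: 32·1 16·2 8·4 4·8 2·16 1·32  f→[32+16+8+4+2+1]=63
q^35  k|35↦f(k): 35:35 7:7 5:5 1:1  a_35=48
d|36:{36,18,12,9,6,4,3,2,1}  Σf=36+18+12+9+6+4+3+2+1=91
[q^42] f(1)=1,f(2)=2,f(3)=3,f(6)=6,f(7)=7,f(14)=14,f(21)=21,f(42)=42 ⇒ 96

24, 42, 63, 48, 91, 96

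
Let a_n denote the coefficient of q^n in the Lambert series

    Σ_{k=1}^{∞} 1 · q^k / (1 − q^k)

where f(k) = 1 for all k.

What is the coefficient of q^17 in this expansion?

a_17 = 2

d|17:{1,17}  Σf=1+1=2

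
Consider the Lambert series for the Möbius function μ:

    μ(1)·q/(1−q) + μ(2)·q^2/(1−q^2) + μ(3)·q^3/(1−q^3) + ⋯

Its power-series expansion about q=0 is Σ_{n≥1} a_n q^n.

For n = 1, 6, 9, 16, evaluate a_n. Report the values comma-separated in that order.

q^1  k|1↦μ(k): 1:1  a_1=1
[q^6] μ(1)=1,μ(2)=-1,μ(3)=-1,μ(6)=1 ⇒ 0
q^9  k|9↦μ(k): 9:0 3:-1 1:1  a_9=0
[q^16] μ(1)=1,μ(2)=-1,μ(4)=0,μ(8)=0,μ(16)=0 ⇒ 0

1, 0, 0, 0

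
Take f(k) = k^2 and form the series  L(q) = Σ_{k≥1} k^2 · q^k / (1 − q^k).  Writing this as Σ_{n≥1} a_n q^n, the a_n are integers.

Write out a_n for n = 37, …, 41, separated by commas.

[q^37] f(37)=1369,f(1)=1 ⇒ 1370
d|38:{1,2,19,38}  Σf=1+4+361+1444=1810
q^39  k|39↦f(k): 1:1 3:9 13:169 39:1521  a_39=1700
d|40:{40,20,10,8,5,4,2,1}  Σf=1600+400+100+64+25+16+4+1=2210
q^41  k|41↦f(k): 41:1681 1:1  a_41=1682

1370, 1810, 1700, 2210, 1682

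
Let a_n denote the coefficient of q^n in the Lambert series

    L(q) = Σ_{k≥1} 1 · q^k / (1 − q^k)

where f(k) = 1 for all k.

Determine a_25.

q^25  k|25↦f(k): 25:1 5:1 1:1  a_25=3

a_25 = 3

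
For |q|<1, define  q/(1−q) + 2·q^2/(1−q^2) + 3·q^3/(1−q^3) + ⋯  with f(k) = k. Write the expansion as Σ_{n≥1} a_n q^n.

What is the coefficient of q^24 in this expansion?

d|24:{1,2,3,4,6,8,12,24}  Σf=1+2+3+4+6+8+12+24=60

a_24 = 60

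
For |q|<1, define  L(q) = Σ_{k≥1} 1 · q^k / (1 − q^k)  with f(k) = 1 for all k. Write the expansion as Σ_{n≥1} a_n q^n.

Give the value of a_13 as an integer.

a_13 = 2

q^13  k|13↦f(k): 1:1 13:1  a_13=2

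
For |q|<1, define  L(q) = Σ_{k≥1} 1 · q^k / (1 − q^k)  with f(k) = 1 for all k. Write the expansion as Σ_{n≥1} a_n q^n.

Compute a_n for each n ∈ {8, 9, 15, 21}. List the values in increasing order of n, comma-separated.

4, 3, 4, 4

[q^8] f(1)=1,f(2)=1,f(4)=1,f(8)=1 ⇒ 4
n=9: 9·1 3·3 1·9  f→[1+1+1]=3
n=15: 15·1 5·3 3·5 1·15  f→[1+1+1+1]=4
n=21: 1·21 3·7 7·3 21·1  f→[1+1+1+1]=4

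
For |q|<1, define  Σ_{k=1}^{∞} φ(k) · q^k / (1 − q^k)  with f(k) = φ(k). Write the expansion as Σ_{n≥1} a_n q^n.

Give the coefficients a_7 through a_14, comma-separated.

d|7:{7,1}  Σφ=6+1=7
n=8: 8·1 4·2 2·4 1·8  φ→[4+2+1+1]=8
d|9:{1,3,9}  Σφ=1+2+6=9
d|10:{10,5,2,1}  Σφ=4+4+1+1=10
n=11: 1·11 11·1  φ→[1+10]=11
d|12:{12,6,4,3,2,1}  Σφ=4+2+2+2+1+1=12
n=13: 1·13 13·1  φ→[1+12]=13
[q^14] φ(14)=6,φ(7)=6,φ(2)=1,φ(1)=1 ⇒ 14

7, 8, 9, 10, 11, 12, 13, 14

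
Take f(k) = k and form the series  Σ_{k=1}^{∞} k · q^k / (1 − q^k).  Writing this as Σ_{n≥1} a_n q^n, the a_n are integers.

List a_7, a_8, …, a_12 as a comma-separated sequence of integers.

8, 15, 13, 18, 12, 28

d|7:{7,1}  Σf=7+1=8
[q^8] f(8)=8,f(4)=4,f(2)=2,f(1)=1 ⇒ 15
q^9  k|9↦f(k): 9:9 3:3 1:1  a_9=13
n=10: 1·10 2·5 5·2 10·1  f→[1+2+5+10]=18
n=11: 1·11 11·1  f→[1+11]=12
q^12  k|12↦f(k): 1:1 2:2 3:3 4:4 6:6 12:12  a_12=28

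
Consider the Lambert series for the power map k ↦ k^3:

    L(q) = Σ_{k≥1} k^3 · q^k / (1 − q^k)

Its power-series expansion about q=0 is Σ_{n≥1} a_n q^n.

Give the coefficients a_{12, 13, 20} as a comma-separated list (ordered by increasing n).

2044, 2198, 9198

q^12  k|12↦f(k): 1:1 2:8 3:27 4:64 6:216 12:1728  a_12=2044
[q^13] f(13)=2197,f(1)=1 ⇒ 2198
d|20:{20,10,5,4,2,1}  Σf=8000+1000+125+64+8+1=9198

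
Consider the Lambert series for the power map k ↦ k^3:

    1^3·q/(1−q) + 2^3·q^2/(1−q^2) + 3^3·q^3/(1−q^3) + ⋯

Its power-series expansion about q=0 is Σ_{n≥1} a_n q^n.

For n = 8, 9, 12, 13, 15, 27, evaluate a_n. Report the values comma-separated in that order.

585, 757, 2044, 2198, 3528, 20440

n=8: 1·8 2·4 4·2 8·1  f→[1+8+64+512]=585
n=9: 9·1 3·3 1·9  f→[729+27+1]=757
d|12:{1,2,3,4,6,12}  Σf=1+8+27+64+216+1728=2044
d|13:{1,13}  Σf=1+2197=2198
q^15  k|15↦f(k): 1:1 3:27 5:125 15:3375  a_15=3528
n=27: 27·1 9·3 3·9 1·27  f→[19683+729+27+1]=20440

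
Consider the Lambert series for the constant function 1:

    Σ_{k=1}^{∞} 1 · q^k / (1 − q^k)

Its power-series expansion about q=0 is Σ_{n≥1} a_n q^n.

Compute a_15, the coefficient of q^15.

a_15 = 4

n=15: 15·1 5·3 3·5 1·15  f→[1+1+1+1]=4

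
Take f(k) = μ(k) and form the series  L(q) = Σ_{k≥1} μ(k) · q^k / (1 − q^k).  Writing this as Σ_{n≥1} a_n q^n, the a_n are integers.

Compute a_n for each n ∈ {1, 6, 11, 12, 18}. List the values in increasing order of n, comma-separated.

n=1: 1·1  μ→[1]=1
n=6: 6·1 3·2 2·3 1·6  μ→[1+(-1)+(-1)+1]=0
d|11:{11,1}  Σμ=(-1)+1=0
d|12:{1,2,3,4,6,12}  Σμ=1+(-1)+(-1)+0+1+0=0
d|18:{18,9,6,3,2,1}  Σμ=0+0+1+(-1)+(-1)+1=0

1, 0, 0, 0, 0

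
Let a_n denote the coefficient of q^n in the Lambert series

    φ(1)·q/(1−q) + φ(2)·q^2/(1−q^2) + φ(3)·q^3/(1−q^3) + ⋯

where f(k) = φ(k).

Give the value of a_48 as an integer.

d|48:{48,24,16,12,8,6,4,3,2,1}  Σφ=16+8+8+4+4+2+2+2+1+1=48

a_48 = 48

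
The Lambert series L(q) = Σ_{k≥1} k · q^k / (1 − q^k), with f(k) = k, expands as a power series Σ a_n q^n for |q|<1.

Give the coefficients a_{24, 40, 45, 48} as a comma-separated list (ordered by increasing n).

60, 90, 78, 124

n=24: 24·1 12·2 8·3 6·4 4·6 3·8 2·12 1·24  f→[24+12+8+6+4+3+2+1]=60
d|40:{1,2,4,5,8,10,20,40}  Σf=1+2+4+5+8+10+20+40=90
d|45:{1,3,5,9,15,45}  Σf=1+3+5+9+15+45=78
[q^48] f(48)=48,f(24)=24,f(16)=16,f(12)=12,f(8)=8,f(6)=6,f(4)=4,f(3)=3,f(2)=2,f(1)=1 ⇒ 124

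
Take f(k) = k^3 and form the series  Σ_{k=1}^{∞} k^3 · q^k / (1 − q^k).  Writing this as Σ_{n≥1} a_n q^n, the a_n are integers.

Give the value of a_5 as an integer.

a_5 = 126

d|5:{1,5}  Σf=1+125=126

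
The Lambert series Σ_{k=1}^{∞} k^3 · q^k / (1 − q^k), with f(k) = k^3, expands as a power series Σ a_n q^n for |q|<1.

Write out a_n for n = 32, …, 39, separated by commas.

37449, 37296, 44226, 43344, 55261, 50654, 61740, 61544

[q^32] f(1)=1,f(2)=8,f(4)=64,f(8)=512,f(16)=4096,f(32)=32768 ⇒ 37449
q^33  k|33↦f(k): 1:1 3:27 11:1331 33:35937  a_33=37296
[q^34] f(1)=1,f(2)=8,f(17)=4913,f(34)=39304 ⇒ 44226
n=35: 1·35 5·7 7·5 35·1  f→[1+125+343+42875]=43344
[q^36] f(36)=46656,f(18)=5832,f(12)=1728,f(9)=729,f(6)=216,f(4)=64,f(3)=27,f(2)=8,f(1)=1 ⇒ 55261
d|37:{37,1}  Σf=50653+1=50654
[q^38] f(1)=1,f(2)=8,f(19)=6859,f(38)=54872 ⇒ 61740
d|39:{1,3,13,39}  Σf=1+27+2197+59319=61544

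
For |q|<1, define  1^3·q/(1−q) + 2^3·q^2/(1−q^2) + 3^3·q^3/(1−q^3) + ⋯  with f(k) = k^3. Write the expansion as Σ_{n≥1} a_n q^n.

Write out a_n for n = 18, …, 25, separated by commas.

6813, 6860, 9198, 9632, 11988, 12168, 16380, 15751

[q^18] f(18)=5832,f(9)=729,f(6)=216,f(3)=27,f(2)=8,f(1)=1 ⇒ 6813
[q^19] f(19)=6859,f(1)=1 ⇒ 6860
q^20  k|20↦f(k): 20:8000 10:1000 5:125 4:64 2:8 1:1  a_20=9198
q^21  k|21↦f(k): 1:1 3:27 7:343 21:9261  a_21=9632
d|22:{22,11,2,1}  Σf=10648+1331+8+1=11988
n=23: 1·23 23·1  f→[1+12167]=12168
[q^24] f(1)=1,f(2)=8,f(3)=27,f(4)=64,f(6)=216,f(8)=512,f(12)=1728,f(24)=13824 ⇒ 16380
d|25:{25,5,1}  Σf=15625+125+1=15751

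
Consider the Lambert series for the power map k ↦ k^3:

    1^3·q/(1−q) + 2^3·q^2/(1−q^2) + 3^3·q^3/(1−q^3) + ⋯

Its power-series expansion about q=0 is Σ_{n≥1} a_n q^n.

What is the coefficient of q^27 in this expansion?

a_27 = 20440

n=27: 27·1 9·3 3·9 1·27  f→[19683+729+27+1]=20440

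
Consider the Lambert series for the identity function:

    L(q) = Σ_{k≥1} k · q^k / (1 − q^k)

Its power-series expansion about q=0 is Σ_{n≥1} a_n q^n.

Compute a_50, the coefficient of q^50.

d|50:{50,25,10,5,2,1}  Σf=50+25+10+5+2+1=93

a_50 = 93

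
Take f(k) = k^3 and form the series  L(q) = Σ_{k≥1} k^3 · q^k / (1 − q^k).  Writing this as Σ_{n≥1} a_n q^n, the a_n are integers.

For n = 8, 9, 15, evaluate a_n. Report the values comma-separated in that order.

d|8:{8,4,2,1}  Σf=512+64+8+1=585
q^9  k|9↦f(k): 1:1 3:27 9:729  a_9=757
n=15: 1·15 3·5 5·3 15·1  f→[1+27+125+3375]=3528

585, 757, 3528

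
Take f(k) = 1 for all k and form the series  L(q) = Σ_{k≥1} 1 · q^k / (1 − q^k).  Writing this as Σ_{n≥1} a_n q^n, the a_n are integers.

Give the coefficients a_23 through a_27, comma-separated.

d|23:{23,1}  Σf=1+1=2
[q^24] f(24)=1,f(12)=1,f(8)=1,f(6)=1,f(4)=1,f(3)=1,f(2)=1,f(1)=1 ⇒ 8
[q^25] f(25)=1,f(5)=1,f(1)=1 ⇒ 3
d|26:{1,2,13,26}  Σf=1+1+1+1=4
n=27: 1·27 3·9 9·3 27·1  f→[1+1+1+1]=4

2, 8, 3, 4, 4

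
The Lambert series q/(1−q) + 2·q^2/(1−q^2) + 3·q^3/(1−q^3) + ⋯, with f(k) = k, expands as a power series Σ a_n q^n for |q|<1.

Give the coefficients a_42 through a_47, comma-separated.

96, 44, 84, 78, 72, 48

q^42  k|42↦f(k): 42:42 21:21 14:14 7:7 6:6 3:3 2:2 1:1  a_42=96
d|43:{1,43}  Σf=1+43=44
[q^44] f(1)=1,f(2)=2,f(4)=4,f(11)=11,f(22)=22,f(44)=44 ⇒ 84
[q^45] f(1)=1,f(3)=3,f(5)=5,f(9)=9,f(15)=15,f(45)=45 ⇒ 78
n=46: 1·46 2·23 23·2 46·1  f→[1+2+23+46]=72
[q^47] f(1)=1,f(47)=47 ⇒ 48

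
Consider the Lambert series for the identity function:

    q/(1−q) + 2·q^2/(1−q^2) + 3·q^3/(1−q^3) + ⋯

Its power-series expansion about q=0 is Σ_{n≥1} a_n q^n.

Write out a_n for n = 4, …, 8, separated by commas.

7, 6, 12, 8, 15

n=4: 1·4 2·2 4·1  f→[1+2+4]=7
[q^5] f(5)=5,f(1)=1 ⇒ 6
n=6: 1·6 2·3 3·2 6·1  f→[1+2+3+6]=12
q^7  k|7↦f(k): 1:1 7:7  a_7=8
q^8  k|8↦f(k): 1:1 2:2 4:4 8:8  a_8=15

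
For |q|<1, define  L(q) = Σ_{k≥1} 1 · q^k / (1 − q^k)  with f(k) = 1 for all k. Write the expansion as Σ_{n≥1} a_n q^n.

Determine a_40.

d|40:{40,20,10,8,5,4,2,1}  Σf=1+1+1+1+1+1+1+1=8

a_40 = 8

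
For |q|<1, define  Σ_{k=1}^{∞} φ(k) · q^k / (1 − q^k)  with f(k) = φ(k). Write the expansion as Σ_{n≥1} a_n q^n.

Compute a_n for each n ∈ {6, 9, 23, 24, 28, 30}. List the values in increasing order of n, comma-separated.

[q^6] φ(1)=1,φ(2)=1,φ(3)=2,φ(6)=2 ⇒ 6
n=9: 1·9 3·3 9·1  φ→[1+2+6]=9
[q^23] φ(1)=1,φ(23)=22 ⇒ 23
d|24:{24,12,8,6,4,3,2,1}  Σφ=8+4+4+2+2+2+1+1=24
q^28  k|28↦φ(k): 28:12 14:6 7:6 4:2 2:1 1:1  a_28=28
n=30: 1·30 2·15 3·10 5·6 6·5 10·3 15·2 30·1  φ→[1+1+2+4+2+4+8+8]=30

6, 9, 23, 24, 28, 30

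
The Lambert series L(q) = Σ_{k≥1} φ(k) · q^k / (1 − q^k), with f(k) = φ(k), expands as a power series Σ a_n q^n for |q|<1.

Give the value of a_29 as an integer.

d|29:{29,1}  Σφ=28+1=29

a_29 = 29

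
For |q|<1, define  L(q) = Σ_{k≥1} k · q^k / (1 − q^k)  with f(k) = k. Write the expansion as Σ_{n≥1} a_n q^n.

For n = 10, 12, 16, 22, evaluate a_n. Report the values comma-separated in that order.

18, 28, 31, 36

n=10: 10·1 5·2 2·5 1·10  f→[10+5+2+1]=18
d|12:{12,6,4,3,2,1}  Σf=12+6+4+3+2+1=28
n=16: 1·16 2·8 4·4 8·2 16·1  f→[1+2+4+8+16]=31
d|22:{22,11,2,1}  Σf=22+11+2+1=36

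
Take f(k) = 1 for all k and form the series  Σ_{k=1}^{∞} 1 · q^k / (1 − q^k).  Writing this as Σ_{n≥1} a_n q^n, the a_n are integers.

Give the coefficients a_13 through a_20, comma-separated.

q^13  k|13↦f(k): 13:1 1:1  a_13=2
[q^14] f(1)=1,f(2)=1,f(7)=1,f(14)=1 ⇒ 4
q^15  k|15↦f(k): 1:1 3:1 5:1 15:1  a_15=4
n=16: 16·1 8·2 4·4 2·8 1·16  f→[1+1+1+1+1]=5
n=17: 1·17 17·1  f→[1+1]=2
[q^18] f(18)=1,f(9)=1,f(6)=1,f(3)=1,f(2)=1,f(1)=1 ⇒ 6
n=19: 1·19 19·1  f→[1+1]=2
q^20  k|20↦f(k): 20:1 10:1 5:1 4:1 2:1 1:1  a_20=6

2, 4, 4, 5, 2, 6, 2, 6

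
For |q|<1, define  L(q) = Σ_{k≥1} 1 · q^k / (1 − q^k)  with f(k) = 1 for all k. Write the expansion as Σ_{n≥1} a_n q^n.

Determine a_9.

a_9 = 3

n=9: 9·1 3·3 1·9  f→[1+1+1]=3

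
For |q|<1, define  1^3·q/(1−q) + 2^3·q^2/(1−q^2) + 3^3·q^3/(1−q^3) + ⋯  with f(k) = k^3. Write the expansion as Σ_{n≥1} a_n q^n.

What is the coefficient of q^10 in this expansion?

n=10: 1·10 2·5 5·2 10·1  f→[1+8+125+1000]=1134

a_10 = 1134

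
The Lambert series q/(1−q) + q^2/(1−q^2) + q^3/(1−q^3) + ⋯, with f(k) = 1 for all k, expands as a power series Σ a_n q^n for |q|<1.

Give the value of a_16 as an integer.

a_16 = 5

[q^16] f(16)=1,f(8)=1,f(4)=1,f(2)=1,f(1)=1 ⇒ 5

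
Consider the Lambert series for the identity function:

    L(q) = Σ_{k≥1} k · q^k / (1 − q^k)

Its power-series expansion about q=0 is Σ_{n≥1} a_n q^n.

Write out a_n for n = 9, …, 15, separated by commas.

q^9  k|9↦f(k): 1:1 3:3 9:9  a_9=13
n=10: 10·1 5·2 2·5 1·10  f→[10+5+2+1]=18
d|11:{1,11}  Σf=1+11=12
q^12  k|12↦f(k): 1:1 2:2 3:3 4:4 6:6 12:12  a_12=28
q^13  k|13↦f(k): 13:13 1:1  a_13=14
n=14: 1·14 2·7 7·2 14·1  f→[1+2+7+14]=24
n=15: 1·15 3·5 5·3 15·1  f→[1+3+5+15]=24

13, 18, 12, 28, 14, 24, 24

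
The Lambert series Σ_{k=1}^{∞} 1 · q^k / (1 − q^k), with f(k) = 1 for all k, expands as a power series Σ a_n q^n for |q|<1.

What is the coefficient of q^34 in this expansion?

a_34 = 4

[q^34] f(34)=1,f(17)=1,f(2)=1,f(1)=1 ⇒ 4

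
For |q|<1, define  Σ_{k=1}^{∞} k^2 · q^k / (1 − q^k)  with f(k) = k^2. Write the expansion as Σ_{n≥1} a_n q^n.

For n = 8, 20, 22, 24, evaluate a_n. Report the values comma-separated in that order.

q^8  k|8↦f(k): 1:1 2:4 4:16 8:64  a_8=85
d|20:{1,2,4,5,10,20}  Σf=1+4+16+25+100+400=546
n=22: 22·1 11·2 2·11 1·22  f→[484+121+4+1]=610
[q^24] f(1)=1,f(2)=4,f(3)=9,f(4)=16,f(6)=36,f(8)=64,f(12)=144,f(24)=576 ⇒ 850

85, 546, 610, 850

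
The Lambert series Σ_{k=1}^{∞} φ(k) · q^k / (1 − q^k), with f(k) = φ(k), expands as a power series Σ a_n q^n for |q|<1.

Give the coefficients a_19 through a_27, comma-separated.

d|19:{1,19}  Σφ=1+18=19
[q^20] φ(20)=8,φ(10)=4,φ(5)=4,φ(4)=2,φ(2)=1,φ(1)=1 ⇒ 20
d|21:{21,7,3,1}  Σφ=12+6+2+1=21
[q^22] φ(22)=10,φ(11)=10,φ(2)=1,φ(1)=1 ⇒ 22
n=23: 23·1 1·23  φ→[22+1]=23
q^24  k|24↦φ(k): 1:1 2:1 3:2 4:2 6:2 8:4 12:4 24:8  a_24=24
d|25:{25,5,1}  Σφ=20+4+1=25
d|26:{26,13,2,1}  Σφ=12+12+1+1=26
d|27:{1,3,9,27}  Σφ=1+2+6+18=27

19, 20, 21, 22, 23, 24, 25, 26, 27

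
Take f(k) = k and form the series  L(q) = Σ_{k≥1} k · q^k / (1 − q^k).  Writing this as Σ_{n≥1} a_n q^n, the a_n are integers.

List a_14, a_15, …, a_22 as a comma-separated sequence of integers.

24, 24, 31, 18, 39, 20, 42, 32, 36

[q^14] f(14)=14,f(7)=7,f(2)=2,f(1)=1 ⇒ 24
d|15:{1,3,5,15}  Σf=1+3+5+15=24
d|16:{16,8,4,2,1}  Σf=16+8+4+2+1=31
d|17:{17,1}  Σf=17+1=18
n=18: 18·1 9·2 6·3 3·6 2·9 1·18  f→[18+9+6+3+2+1]=39
q^19  k|19↦f(k): 1:1 19:19  a_19=20
n=20: 1·20 2·10 4·5 5·4 10·2 20·1  f→[1+2+4+5+10+20]=42
q^21  k|21↦f(k): 1:1 3:3 7:7 21:21  a_21=32
d|22:{1,2,11,22}  Σf=1+2+11+22=36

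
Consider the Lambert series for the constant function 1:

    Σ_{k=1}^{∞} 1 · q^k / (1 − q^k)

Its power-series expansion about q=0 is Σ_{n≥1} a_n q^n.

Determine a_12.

a_12 = 6

d|12:{1,2,3,4,6,12}  Σf=1+1+1+1+1+1=6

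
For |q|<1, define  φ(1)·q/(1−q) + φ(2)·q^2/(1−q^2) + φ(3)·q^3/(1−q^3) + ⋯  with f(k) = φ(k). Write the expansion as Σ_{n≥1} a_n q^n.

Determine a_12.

[q^12] φ(12)=4,φ(6)=2,φ(4)=2,φ(3)=2,φ(2)=1,φ(1)=1 ⇒ 12

a_12 = 12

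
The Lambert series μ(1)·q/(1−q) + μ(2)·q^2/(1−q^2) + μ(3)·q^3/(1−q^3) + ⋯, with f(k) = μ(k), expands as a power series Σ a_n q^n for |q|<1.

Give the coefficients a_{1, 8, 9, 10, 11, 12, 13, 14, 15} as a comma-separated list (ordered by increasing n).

d|1:{1}  Σμ=1=1
[q^8] μ(8)=0,μ(4)=0,μ(2)=-1,μ(1)=1 ⇒ 0
q^9  k|9↦μ(k): 9:0 3:-1 1:1  a_9=0
[q^10] μ(1)=1,μ(2)=-1,μ(5)=-1,μ(10)=1 ⇒ 0
n=11: 1·11 11·1  μ→[1+(-1)]=0
q^12  k|12↦μ(k): 1:1 2:-1 3:-1 4:0 6:1 12:0  a_12=0
q^13  k|13↦μ(k): 13:-1 1:1  a_13=0
q^14  k|14↦μ(k): 1:1 2:-1 7:-1 14:1  a_14=0
q^15  k|15↦μ(k): 1:1 3:-1 5:-1 15:1  a_15=0

1, 0, 0, 0, 0, 0, 0, 0, 0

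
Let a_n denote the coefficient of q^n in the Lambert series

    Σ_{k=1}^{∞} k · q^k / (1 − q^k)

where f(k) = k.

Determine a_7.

a_7 = 8

q^7  k|7↦f(k): 1:1 7:7  a_7=8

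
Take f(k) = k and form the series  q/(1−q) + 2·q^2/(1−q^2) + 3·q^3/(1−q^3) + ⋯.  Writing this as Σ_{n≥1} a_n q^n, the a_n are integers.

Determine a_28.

[q^28] f(28)=28,f(14)=14,f(7)=7,f(4)=4,f(2)=2,f(1)=1 ⇒ 56

a_28 = 56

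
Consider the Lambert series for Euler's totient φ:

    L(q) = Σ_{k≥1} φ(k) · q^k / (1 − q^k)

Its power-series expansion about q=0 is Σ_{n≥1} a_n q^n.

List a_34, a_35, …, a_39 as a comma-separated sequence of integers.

d|34:{34,17,2,1}  Σφ=16+16+1+1=34
q^35  k|35↦φ(k): 1:1 5:4 7:6 35:24  a_35=35
d|36:{1,2,3,4,6,9,12,18,36}  Σφ=1+1+2+2+2+6+4+6+12=36
d|37:{37,1}  Σφ=36+1=37
[q^38] φ(38)=18,φ(19)=18,φ(2)=1,φ(1)=1 ⇒ 38
d|39:{1,3,13,39}  Σφ=1+2+12+24=39

34, 35, 36, 37, 38, 39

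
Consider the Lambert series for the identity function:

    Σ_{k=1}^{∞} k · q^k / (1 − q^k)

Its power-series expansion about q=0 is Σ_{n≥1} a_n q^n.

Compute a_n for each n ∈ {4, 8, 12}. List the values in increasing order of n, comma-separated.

n=4: 1·4 2·2 4·1  f→[1+2+4]=7
n=8: 1·8 2·4 4·2 8·1  f→[1+2+4+8]=15
n=12: 12·1 6·2 4·3 3·4 2·6 1·12  f→[12+6+4+3+2+1]=28

7, 15, 28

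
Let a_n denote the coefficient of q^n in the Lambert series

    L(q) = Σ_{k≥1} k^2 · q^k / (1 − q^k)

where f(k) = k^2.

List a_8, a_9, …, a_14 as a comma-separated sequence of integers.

q^8  k|8↦f(k): 8:64 4:16 2:4 1:1  a_8=85
q^9  k|9↦f(k): 1:1 3:9 9:81  a_9=91
d|10:{1,2,5,10}  Σf=1+4+25+100=130
q^11  k|11↦f(k): 11:121 1:1  a_11=122
[q^12] f(12)=144,f(6)=36,f(4)=16,f(3)=9,f(2)=4,f(1)=1 ⇒ 210
n=13: 13·1 1·13  f→[169+1]=170
n=14: 1·14 2·7 7·2 14·1  f→[1+4+49+196]=250

85, 91, 130, 122, 210, 170, 250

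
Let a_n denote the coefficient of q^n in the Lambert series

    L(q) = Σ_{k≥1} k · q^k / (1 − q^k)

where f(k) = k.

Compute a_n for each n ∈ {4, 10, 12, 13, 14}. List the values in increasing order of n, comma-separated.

n=4: 4·1 2·2 1·4  f→[4+2+1]=7
n=10: 10·1 5·2 2·5 1·10  f→[10+5+2+1]=18
q^12  k|12↦f(k): 12:12 6:6 4:4 3:3 2:2 1:1  a_12=28
[q^13] f(13)=13,f(1)=1 ⇒ 14
[q^14] f(14)=14,f(7)=7,f(2)=2,f(1)=1 ⇒ 24

7, 18, 28, 14, 24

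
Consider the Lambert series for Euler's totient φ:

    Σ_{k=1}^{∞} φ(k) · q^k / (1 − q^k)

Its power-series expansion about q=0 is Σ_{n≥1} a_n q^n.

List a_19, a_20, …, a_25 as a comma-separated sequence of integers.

[q^19] φ(19)=18,φ(1)=1 ⇒ 19
[q^20] φ(20)=8,φ(10)=4,φ(5)=4,φ(4)=2,φ(2)=1,φ(1)=1 ⇒ 20
n=21: 21·1 7·3 3·7 1·21  φ→[12+6+2+1]=21
n=22: 22·1 11·2 2·11 1·22  φ→[10+10+1+1]=22
d|23:{23,1}  Σφ=22+1=23
d|24:{24,12,8,6,4,3,2,1}  Σφ=8+4+4+2+2+2+1+1=24
[q^25] φ(1)=1,φ(5)=4,φ(25)=20 ⇒ 25

19, 20, 21, 22, 23, 24, 25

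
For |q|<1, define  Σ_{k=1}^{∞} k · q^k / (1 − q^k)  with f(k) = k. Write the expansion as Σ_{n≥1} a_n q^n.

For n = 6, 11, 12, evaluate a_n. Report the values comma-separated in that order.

n=6: 1·6 2·3 3·2 6·1  f→[1+2+3+6]=12
q^11  k|11↦f(k): 1:1 11:11  a_11=12
n=12: 12·1 6·2 4·3 3·4 2·6 1·12  f→[12+6+4+3+2+1]=28

12, 12, 28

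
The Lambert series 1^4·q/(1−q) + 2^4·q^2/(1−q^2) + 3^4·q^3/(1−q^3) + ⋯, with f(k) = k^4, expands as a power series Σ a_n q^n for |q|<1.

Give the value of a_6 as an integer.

[q^6] f(1)=1,f(2)=16,f(3)=81,f(6)=1296 ⇒ 1394

a_6 = 1394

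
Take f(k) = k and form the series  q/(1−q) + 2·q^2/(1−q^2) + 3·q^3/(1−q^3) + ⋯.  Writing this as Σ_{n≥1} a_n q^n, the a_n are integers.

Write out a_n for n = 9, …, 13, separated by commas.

n=9: 9·1 3·3 1·9  f→[9+3+1]=13
q^10  k|10↦f(k): 1:1 2:2 5:5 10:10  a_10=18
q^11  k|11↦f(k): 1:1 11:11  a_11=12
q^12  k|12↦f(k): 12:12 6:6 4:4 3:3 2:2 1:1  a_12=28
d|13:{1,13}  Σf=1+13=14

13, 18, 12, 28, 14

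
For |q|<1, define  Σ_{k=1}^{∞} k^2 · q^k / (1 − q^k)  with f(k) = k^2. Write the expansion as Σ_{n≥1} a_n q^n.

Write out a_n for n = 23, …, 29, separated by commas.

530, 850, 651, 850, 820, 1050, 842

n=23: 1·23 23·1  f→[1+529]=530
d|24:{24,12,8,6,4,3,2,1}  Σf=576+144+64+36+16+9+4+1=850
d|25:{25,5,1}  Σf=625+25+1=651
n=26: 1·26 2·13 13·2 26·1  f→[1+4+169+676]=850
[q^27] f(27)=729,f(9)=81,f(3)=9,f(1)=1 ⇒ 820
[q^28] f(1)=1,f(2)=4,f(4)=16,f(7)=49,f(14)=196,f(28)=784 ⇒ 1050
[q^29] f(29)=841,f(1)=1 ⇒ 842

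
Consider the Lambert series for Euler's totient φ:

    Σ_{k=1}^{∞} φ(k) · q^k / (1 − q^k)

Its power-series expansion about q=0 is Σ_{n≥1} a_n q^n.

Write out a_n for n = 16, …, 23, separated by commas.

q^16  k|16↦φ(k): 16:8 8:4 4:2 2:1 1:1  a_16=16
q^17  k|17↦φ(k): 17:16 1:1  a_17=17
q^18  k|18↦φ(k): 18:6 9:6 6:2 3:2 2:1 1:1  a_18=18
q^19  k|19↦φ(k): 19:18 1:1  a_19=19
[q^20] φ(1)=1,φ(2)=1,φ(4)=2,φ(5)=4,φ(10)=4,φ(20)=8 ⇒ 20
n=21: 21·1 7·3 3·7 1·21  φ→[12+6+2+1]=21
q^22  k|22↦φ(k): 1:1 2:1 11:10 22:10  a_22=22
d|23:{23,1}  Σφ=22+1=23

16, 17, 18, 19, 20, 21, 22, 23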